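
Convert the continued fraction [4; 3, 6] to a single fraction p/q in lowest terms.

Fold from the inside: start with 6/1.
  3 + 1/6 = 19/6
  4 + 6/19 = 82/19

82/19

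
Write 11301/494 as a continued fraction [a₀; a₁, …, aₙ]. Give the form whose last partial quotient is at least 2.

11301 = 22*494 + 433
494 = 1*433 + 61
433 = 7*61 + 6
61 = 10*6 + 1
6 = 6*1 + 0  (stop)
So 11301/494 = [22; 1, 7, 10, 6].

[22; 1, 7, 10, 6]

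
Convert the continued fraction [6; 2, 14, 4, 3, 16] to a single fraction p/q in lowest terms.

Using pₖ = aₖpₖ₋₁ + pₖ₋₂ and qₖ = aₖqₖ₋₁ + qₖ₋₂:
  k=0: a=6, p=6, q=1
  k=1: a=2, p=13, q=2
  k=2: a=14, p=188, q=29
  k=3: a=4, p=765, q=118
  k=4: a=3, p=2483, q=383
  k=5: a=16, p=40493, q=6246

40493/6246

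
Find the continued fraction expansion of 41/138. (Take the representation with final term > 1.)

[0; 3, 2, 1, 2, 1, 3]

41 = 0*138 + 41
138 = 3*41 + 15
41 = 2*15 + 11
15 = 1*11 + 4
11 = 2*4 + 3
4 = 1*3 + 1
3 = 3*1 + 0  (stop)
So 41/138 = [0; 3, 2, 1, 2, 1, 3].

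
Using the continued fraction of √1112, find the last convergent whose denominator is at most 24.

767/23

√1112 = [33; 2, 1, 7, 1, 2, 66, …] (period length 6).
Convergents:
  p_0/q_0 = 33/1
  p_1/q_1 = 67/2
  p_2/q_2 = 100/3
  p_3/q_3 = 767/23
  p_4/q_4 = 867/26
q_3 = 23 ≤ 24 < 26 = q_4, so the answer is 767/23.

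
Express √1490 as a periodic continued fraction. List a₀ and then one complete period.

a₀ = ⌊√1490⌋ = 38.

[38; 1, 1, 1, 1, 76]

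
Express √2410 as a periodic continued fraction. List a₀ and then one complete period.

a₀ = ⌊√2410⌋ = 49.
With m₀=0, d₀=1 and mₖ₊₁ = dₖaₖ − mₖ, dₖ₊₁ = (n − mₖ₊₁²)/dₖ, aₖ₊₁ = ⌊(a₀+mₖ₊₁)/dₖ₊₁⌋:
  k=1: m=49, d=9, a=10
  k=2: m=41, d=81, a=1
  k=3: m=40, d=10, a=8
  k=4: m=40, d=81, a=1
  k=5: m=41, d=9, a=10
  k=6: m=49, d=1, a=98
d=1 and a=2a₀=98 at k=6, so the next step gives (m, d) = (49, 9) again — its k=1 value — and the period has length 6.

[49; 10, 1, 8, 1, 10, 98]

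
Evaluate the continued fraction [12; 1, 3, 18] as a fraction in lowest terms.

Using pₖ = aₖpₖ₋₁ + pₖ₋₂ and qₖ = aₖqₖ₋₁ + qₖ₋₂:
  k=0: a=12, p=12, q=1
  k=1: a=1, p=13, q=1
  k=2: a=3, p=51, q=4
  k=3: a=18, p=931, q=73

931/73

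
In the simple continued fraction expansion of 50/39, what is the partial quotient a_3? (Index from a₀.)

1

50 = 1·39 + 11   →  a_0 = 1
39 = 3·11 + 6   →  a_1 = 3
11 = 1·6 + 5   →  a_2 = 1
6 = 1·5 + 1   →  a_3 = 1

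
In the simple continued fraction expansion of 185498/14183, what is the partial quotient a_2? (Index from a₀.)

185498 = 13·14183 + 1119   →  a_0 = 13
14183 = 12·1119 + 755   →  a_1 = 12
1119 = 1·755 + 364   →  a_2 = 1

1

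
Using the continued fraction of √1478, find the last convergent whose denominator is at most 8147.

119717/3114

√1478 = [38; 2, 4, 38, 4, 2, 76, …] (period length 6).
Convergents:
  p_0/q_0 = 38/1
  p_1/q_1 = 77/2
  p_2/q_2 = 346/9
  p_3/q_3 = 13225/344
  p_4/q_4 = 53246/1385
  p_5/q_5 = 119717/3114
  p_6/q_6 = 9151738/238049
q_5 = 3114 ≤ 8147 < 238049 = q_6, so the answer is 119717/3114.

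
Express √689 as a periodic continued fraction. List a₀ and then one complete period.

a₀ = ⌊√689⌋ = 26.
With m₀=0, d₀=1 and mₖ₊₁ = dₖaₖ − mₖ, dₖ₊₁ = (n − mₖ₊₁²)/dₖ, aₖ₊₁ = ⌊(a₀+mₖ₊₁)/dₖ₊₁⌋:
  k=1: m=26, d=13, a=4
  k=2: m=26, d=1, a=52
d=1 and a=2a₀=52 at k=2, so the next step gives (m, d) = (26, 13) again — its k=1 value — and the period has length 2.

[26; 4, 52]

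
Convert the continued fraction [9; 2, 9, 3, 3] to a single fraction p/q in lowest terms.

1857/196

Fold from the inside: start with 3/1.
  3 + 1/3 = 10/3
  9 + 3/10 = 93/10
  2 + 10/93 = 196/93
  9 + 93/196 = 1857/196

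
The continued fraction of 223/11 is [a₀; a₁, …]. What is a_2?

223 = 20·11 + 3   →  a_0 = 20
11 = 3·3 + 2   →  a_1 = 3
3 = 1·2 + 1   →  a_2 = 1

1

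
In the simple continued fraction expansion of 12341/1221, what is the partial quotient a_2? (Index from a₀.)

12341 = 10·1221 + 131   →  a_0 = 10
1221 = 9·131 + 42   →  a_1 = 9
131 = 3·42 + 5   →  a_2 = 3

3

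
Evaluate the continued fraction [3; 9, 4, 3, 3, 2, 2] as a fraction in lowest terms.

6916/2225

Using pₖ = aₖpₖ₋₁ + pₖ₋₂ and qₖ = aₖqₖ₋₁ + qₖ₋₂:
  k=0: a=3, p=3, q=1
  k=1: a=9, p=28, q=9
  k=2: a=4, p=115, q=37
  k=3: a=3, p=373, q=120
  k=4: a=3, p=1234, q=397
  k=5: a=2, p=2841, q=914
  k=6: a=2, p=6916, q=2225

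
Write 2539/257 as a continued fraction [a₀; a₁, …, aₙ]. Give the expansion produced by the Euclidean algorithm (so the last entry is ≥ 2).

2539 = 9*257 + 226
257 = 1*226 + 31
226 = 7*31 + 9
31 = 3*9 + 4
9 = 2*4 + 1
4 = 4*1 + 0  (stop)
So 2539/257 = [9; 1, 7, 3, 2, 4].

[9; 1, 7, 3, 2, 4]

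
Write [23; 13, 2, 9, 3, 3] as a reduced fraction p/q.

60939/2641

Using pₖ = aₖpₖ₋₁ + pₖ₋₂ and qₖ = aₖqₖ₋₁ + qₖ₋₂:
  k=0: a=23, p=23, q=1
  k=1: a=13, p=300, q=13
  k=2: a=2, p=623, q=27
  k=3: a=9, p=5907, q=256
  k=4: a=3, p=18344, q=795
  k=5: a=3, p=60939, q=2641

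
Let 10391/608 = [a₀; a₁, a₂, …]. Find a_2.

10391 = 17·608 + 55   →  a_0 = 17
608 = 11·55 + 3   →  a_1 = 11
55 = 18·3 + 1   →  a_2 = 18

18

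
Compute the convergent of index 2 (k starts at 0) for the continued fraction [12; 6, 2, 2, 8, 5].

158/13

Using pₖ = aₖpₖ₋₁ + pₖ₋₂, qₖ = aₖqₖ₋₁ + qₖ₋₂ (with p₋₁=1, p₋₂=0, q₋₁=0, q₋₂=1):
  k=0: a=12, p=12, q=1
  k=1: a=6, p=73, q=6
  k=2: a=2, p=158, q=13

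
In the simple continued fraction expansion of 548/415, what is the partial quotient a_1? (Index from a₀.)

3

548 = 1·415 + 133   →  a_0 = 1
415 = 3·133 + 16   →  a_1 = 3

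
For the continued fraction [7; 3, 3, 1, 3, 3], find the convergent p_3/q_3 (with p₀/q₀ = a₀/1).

95/13

Using pₖ = aₖpₖ₋₁ + pₖ₋₂, qₖ = aₖqₖ₋₁ + qₖ₋₂ (with p₋₁=1, p₋₂=0, q₋₁=0, q₋₂=1):
  k=0: a=7, p=7, q=1
  k=1: a=3, p=22, q=3
  k=2: a=3, p=73, q=10
  k=3: a=1, p=95, q=13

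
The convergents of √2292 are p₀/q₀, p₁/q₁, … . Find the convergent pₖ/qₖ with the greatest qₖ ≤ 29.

√2292 = [47; 1, 6, 1, 94, …] (period length 4).
Convergents:
  p_0/q_0 = 47/1
  p_1/q_1 = 48/1
  p_2/q_2 = 335/7
  p_3/q_3 = 383/8
  p_4/q_4 = 36337/759
q_3 = 8 ≤ 29 < 759 = q_4, so the answer is 383/8.

383/8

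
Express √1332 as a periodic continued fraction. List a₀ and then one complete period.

a₀ = ⌊√1332⌋ = 36.
With m₀=0, d₀=1 and mₖ₊₁ = dₖaₖ − mₖ, dₖ₊₁ = (n − mₖ₊₁²)/dₖ, aₖ₊₁ = ⌊(a₀+mₖ₊₁)/dₖ₊₁⌋:
  k=1: m=36, d=36, a=2
  k=2: m=36, d=1, a=72
d=1 and a=2a₀=72 at k=2, so the next step gives (m, d) = (36, 36) again — its k=1 value — and the period has length 2.

[36; 2, 72]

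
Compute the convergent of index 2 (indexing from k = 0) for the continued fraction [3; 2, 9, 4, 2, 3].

66/19

Using pₖ = aₖpₖ₋₁ + pₖ₋₂, qₖ = aₖqₖ₋₁ + qₖ₋₂ (with p₋₁=1, p₋₂=0, q₋₁=0, q₋₂=1):
  k=0: a=3, p=3, q=1
  k=1: a=2, p=7, q=2
  k=2: a=9, p=66, q=19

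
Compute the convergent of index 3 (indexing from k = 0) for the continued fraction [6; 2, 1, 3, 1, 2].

70/11

Using pₖ = aₖpₖ₋₁ + pₖ₋₂, qₖ = aₖqₖ₋₁ + qₖ₋₂ (with p₋₁=1, p₋₂=0, q₋₁=0, q₋₂=1):
  k=0: a=6, p=6, q=1
  k=1: a=2, p=13, q=2
  k=2: a=1, p=19, q=3
  k=3: a=3, p=70, q=11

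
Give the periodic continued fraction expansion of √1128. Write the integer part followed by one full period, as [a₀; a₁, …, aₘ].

[33; 1, 1, 2, 2, 2, 1, 1, 66]

a₀ = ⌊√1128⌋ = 33.
With m₀=0, d₀=1 and mₖ₊₁ = dₖaₖ − mₖ, dₖ₊₁ = (n − mₖ₊₁²)/dₖ, aₖ₊₁ = ⌊(a₀+mₖ₊₁)/dₖ₊₁⌋:
  k=1: m=33, d=39, a=1
  k=2: m=6, d=28, a=1
  k=3: m=22, d=23, a=2
  k=4: m=24, d=24, a=2
  k=5: m=24, d=23, a=2
  k=6: m=22, d=28, a=1
  k=7: m=6, d=39, a=1
  k=8: m=33, d=1, a=66
d=1 and a=2a₀=66 at k=8, so the next step gives (m, d) = (33, 39) again — its k=1 value — and the period has length 8.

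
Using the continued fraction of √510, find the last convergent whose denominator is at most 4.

√510 = [22; 1, 1, 2, 1, 1, 44, …] (period length 6).
Convergents:
  p_0/q_0 = 22/1
  p_1/q_1 = 23/1
  p_2/q_2 = 45/2
  p_3/q_3 = 113/5
q_2 = 2 ≤ 4 < 5 = q_3, so the answer is 45/2.

45/2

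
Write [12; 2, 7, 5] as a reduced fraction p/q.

Fold from the inside: start with 5/1.
  7 + 1/5 = 36/5
  2 + 5/36 = 77/36
  12 + 36/77 = 960/77

960/77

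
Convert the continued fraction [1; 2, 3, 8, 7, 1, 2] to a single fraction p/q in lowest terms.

Fold from the inside: start with 2/1.
  1 + 1/2 = 3/2
  7 + 2/3 = 23/3
  8 + 3/23 = 187/23
  3 + 23/187 = 584/187
  2 + 187/584 = 1355/584
  1 + 584/1355 = 1939/1355

1939/1355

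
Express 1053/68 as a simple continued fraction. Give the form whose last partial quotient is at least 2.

[15; 2, 16, 2]

1053 = 15·68 + 33
68 = 2·33 + 2
33 = 16·2 + 1
2 = 2·1 + 0  (stop)
So 1053/68 = [15; 2, 16, 2].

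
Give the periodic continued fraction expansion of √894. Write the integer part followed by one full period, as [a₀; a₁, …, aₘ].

a₀ = ⌊√894⌋ = 29.
With m₀=0, d₀=1 and mₖ₊₁ = dₖaₖ − mₖ, dₖ₊₁ = (n − mₖ₊₁²)/dₖ, aₖ₊₁ = ⌊(a₀+mₖ₊₁)/dₖ₊₁⌋:
  k=1: m=29, d=53, a=1
  k=2: m=24, d=6, a=8
  k=3: m=24, d=53, a=1
  k=4: m=29, d=1, a=58
d=1 and a=2a₀=58 at k=4, so the next step gives (m, d) = (29, 53) again — its k=1 value — and the period has length 4.

[29; 1, 8, 1, 58]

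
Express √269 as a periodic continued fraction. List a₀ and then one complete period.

[16; 2, 2, 32]

a₀ = ⌊√269⌋ = 16.
With m₀=0, d₀=1 and mₖ₊₁ = dₖaₖ − mₖ, dₖ₊₁ = (n − mₖ₊₁²)/dₖ, aₖ₊₁ = ⌊(a₀+mₖ₊₁)/dₖ₊₁⌋:
  k=1: m=16, d=13, a=2
  k=2: m=10, d=13, a=2
  k=3: m=16, d=1, a=32
d=1 and a=2a₀=32 at k=3, so the next step gives (m, d) = (16, 13) again — its k=1 value — and the period has length 3.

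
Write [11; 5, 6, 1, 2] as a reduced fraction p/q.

Fold from the inside: start with 2/1.
  1 + 1/2 = 3/2
  6 + 2/3 = 20/3
  5 + 3/20 = 103/20
  11 + 20/103 = 1153/103

1153/103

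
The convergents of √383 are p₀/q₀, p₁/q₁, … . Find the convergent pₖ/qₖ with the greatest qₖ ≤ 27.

√383 = [19; 1, 1, 3, 19, 3, 1, 1, 38, …] (period length 8).
Convergents:
  p_0/q_0 = 19/1
  p_1/q_1 = 20/1
  p_2/q_2 = 39/2
  p_3/q_3 = 137/7
  p_4/q_4 = 2642/135
q_3 = 7 ≤ 27 < 135 = q_4, so the answer is 137/7.

137/7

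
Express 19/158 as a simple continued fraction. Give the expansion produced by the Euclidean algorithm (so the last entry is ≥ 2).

[0; 8, 3, 6]

19 = 0*158 + 19
158 = 8*19 + 6
19 = 3*6 + 1
6 = 6*1 + 0  (stop)
So 19/158 = [0; 8, 3, 6].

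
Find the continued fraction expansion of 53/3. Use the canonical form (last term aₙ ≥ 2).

[17; 1, 2]

53 = 17×3 + 2
3 = 1×2 + 1
2 = 2×1 + 0  (stop)
So 53/3 = [17; 1, 2].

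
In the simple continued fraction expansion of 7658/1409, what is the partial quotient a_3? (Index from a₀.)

7658 = 5·1409 + 613   →  a_0 = 5
1409 = 2·613 + 183   →  a_1 = 2
613 = 3·183 + 64   →  a_2 = 3
183 = 2·64 + 55   →  a_3 = 2

2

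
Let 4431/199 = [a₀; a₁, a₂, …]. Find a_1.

4431 = 22·199 + 53   →  a_0 = 22
199 = 3·53 + 40   →  a_1 = 3

3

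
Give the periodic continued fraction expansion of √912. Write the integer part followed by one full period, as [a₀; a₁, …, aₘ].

a₀ = ⌊√912⌋ = 30.
With m₀=0, d₀=1 and mₖ₊₁ = dₖaₖ − mₖ, dₖ₊₁ = (n − mₖ₊₁²)/dₖ, aₖ₊₁ = ⌊(a₀+mₖ₊₁)/dₖ₊₁⌋:
  k=1: m=30, d=12, a=5
  k=2: m=30, d=1, a=60
d=1 and a=2a₀=60 at k=2, so the next step gives (m, d) = (30, 12) again — its k=1 value — and the period has length 2.

[30; 5, 60]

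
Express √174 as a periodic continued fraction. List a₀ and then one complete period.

a₀ = ⌊√174⌋ = 13.
With m₀=0, d₀=1 and mₖ₊₁ = dₖaₖ − mₖ, dₖ₊₁ = (n − mₖ₊₁²)/dₖ, aₖ₊₁ = ⌊(a₀+mₖ₊₁)/dₖ₊₁⌋:
  k=1: m=13, d=5, a=5
  k=2: m=12, d=6, a=4
  k=3: m=12, d=5, a=5
  k=4: m=13, d=1, a=26
d=1 and a=2a₀=26 at k=4, so the next step gives (m, d) = (13, 5) again — its k=1 value — and the period has length 4.

[13; 5, 4, 5, 26]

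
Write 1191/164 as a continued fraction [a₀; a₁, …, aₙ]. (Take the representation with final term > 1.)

[7; 3, 1, 4, 2, 1, 2]

1191 = 7*164 + 43
164 = 3*43 + 35
43 = 1*35 + 8
35 = 4*8 + 3
8 = 2*3 + 2
3 = 1*2 + 1
2 = 2*1 + 0  (stop)
So 1191/164 = [7; 3, 1, 4, 2, 1, 2].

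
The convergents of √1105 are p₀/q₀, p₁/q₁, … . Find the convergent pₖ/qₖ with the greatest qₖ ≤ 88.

964/29

√1105 = [33; 4, 7, 7, 4, 66, …] (period length 5).
Convergents:
  p_0/q_0 = 33/1
  p_1/q_1 = 133/4
  p_2/q_2 = 964/29
  p_3/q_3 = 6881/207
q_2 = 29 ≤ 88 < 207 = q_3, so the answer is 964/29.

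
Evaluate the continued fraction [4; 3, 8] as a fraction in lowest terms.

Fold from the inside: start with 8/1.
  3 + 1/8 = 25/8
  4 + 8/25 = 108/25

108/25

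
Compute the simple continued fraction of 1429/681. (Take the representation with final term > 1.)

1429 = 2*681 + 67
681 = 10*67 + 11
67 = 6*11 + 1
11 = 11*1 + 0  (stop)
So 1429/681 = [2; 10, 6, 11].

[2; 10, 6, 11]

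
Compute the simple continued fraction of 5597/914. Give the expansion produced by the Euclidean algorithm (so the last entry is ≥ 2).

5597 = 6*914 + 113
914 = 8*113 + 10
113 = 11*10 + 3
10 = 3*3 + 1
3 = 3*1 + 0  (stop)
So 5597/914 = [6; 8, 11, 3, 3].

[6; 8, 11, 3, 3]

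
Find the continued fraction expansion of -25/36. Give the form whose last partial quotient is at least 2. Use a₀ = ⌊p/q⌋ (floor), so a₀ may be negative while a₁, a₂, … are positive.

[-1; 3, 3, 1, 2]

-25 = -1·36 + 11
36 = 3·11 + 3
11 = 3·3 + 2
3 = 1·2 + 1
2 = 2·1 + 0  (stop)
So -25/36 = [-1; 3, 3, 1, 2].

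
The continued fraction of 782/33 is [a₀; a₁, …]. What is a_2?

2

782 = 23·33 + 23   →  a_0 = 23
33 = 1·23 + 10   →  a_1 = 1
23 = 2·10 + 3   →  a_2 = 2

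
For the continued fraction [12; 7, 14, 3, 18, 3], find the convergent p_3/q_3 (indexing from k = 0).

3691/304

Using pₖ = aₖpₖ₋₁ + pₖ₋₂, qₖ = aₖqₖ₋₁ + qₖ₋₂ (with p₋₁=1, p₋₂=0, q₋₁=0, q₋₂=1):
  k=0: a=12, p=12, q=1
  k=1: a=7, p=85, q=7
  k=2: a=14, p=1202, q=99
  k=3: a=3, p=3691, q=304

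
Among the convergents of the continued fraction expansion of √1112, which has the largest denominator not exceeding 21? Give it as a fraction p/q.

√1112 = [33; 2, 1, 7, 1, 2, 66, …] (period length 6).
Convergents:
  p_0/q_0 = 33/1
  p_1/q_1 = 67/2
  p_2/q_2 = 100/3
  p_3/q_3 = 767/23
q_2 = 3 ≤ 21 < 23 = q_3, so the answer is 100/3.

100/3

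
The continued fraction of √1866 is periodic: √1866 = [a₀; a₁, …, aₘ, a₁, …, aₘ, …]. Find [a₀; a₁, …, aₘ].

a₀ = ⌊√1866⌋ = 43.

[43; 5, 14, 5, 86]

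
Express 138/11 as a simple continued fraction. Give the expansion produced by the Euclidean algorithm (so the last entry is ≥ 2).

[12; 1, 1, 5]

138 = 12·11 + 6
11 = 1·6 + 5
6 = 1·5 + 1
5 = 5·1 + 0  (stop)
So 138/11 = [12; 1, 1, 5].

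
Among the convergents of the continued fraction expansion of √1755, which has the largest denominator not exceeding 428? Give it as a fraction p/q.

√1755 = [41; 1, 8, 3, 8, 1, 82, …] (period length 6).
Convergents:
  p_0/q_0 = 41/1
  p_1/q_1 = 42/1
  p_2/q_2 = 377/9
  p_3/q_3 = 1173/28
  p_4/q_4 = 9761/233
  p_5/q_5 = 10934/261
  p_6/q_6 = 906349/21635
q_5 = 261 ≤ 428 < 21635 = q_6, so the answer is 10934/261.

10934/261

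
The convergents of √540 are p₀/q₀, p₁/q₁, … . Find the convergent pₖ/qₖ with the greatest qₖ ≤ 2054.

28327/1219

√540 = [23; 4, 4, 1, 10, 1, 4, 4, 46, …] (period length 8).
Convergents:
  p_0/q_0 = 23/1
  p_1/q_1 = 93/4
  p_2/q_2 = 395/17
  p_3/q_3 = 488/21
  p_4/q_4 = 5275/227
  p_5/q_5 = 5763/248
  p_6/q_6 = 28327/1219
  p_7/q_7 = 119071/5124
q_6 = 1219 ≤ 2054 < 5124 = q_7, so the answer is 28327/1219.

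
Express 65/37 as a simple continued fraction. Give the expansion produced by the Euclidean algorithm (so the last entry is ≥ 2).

[1; 1, 3, 9]

65 = 1·37 + 28
37 = 1·28 + 9
28 = 3·9 + 1
9 = 9·1 + 0  (stop)
So 65/37 = [1; 1, 3, 9].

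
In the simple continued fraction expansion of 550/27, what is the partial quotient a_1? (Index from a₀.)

550 = 20·27 + 10   →  a_0 = 20
27 = 2·10 + 7   →  a_1 = 2

2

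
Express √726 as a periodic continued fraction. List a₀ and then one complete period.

[26; 1, 16, 1, 52]

a₀ = ⌊√726⌋ = 26.
With m₀=0, d₀=1 and mₖ₊₁ = dₖaₖ − mₖ, dₖ₊₁ = (n − mₖ₊₁²)/dₖ, aₖ₊₁ = ⌊(a₀+mₖ₊₁)/dₖ₊₁⌋:
  k=1: m=26, d=50, a=1
  k=2: m=24, d=3, a=16
  k=3: m=24, d=50, a=1
  k=4: m=26, d=1, a=52
d=1 and a=2a₀=52 at k=4, so the next step gives (m, d) = (26, 50) again — its k=1 value — and the period has length 4.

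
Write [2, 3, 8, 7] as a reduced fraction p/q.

Fold from the inside: start with 7/1.
  8 + 1/7 = 57/7
  3 + 7/57 = 178/57
  2 + 57/178 = 413/178

413/178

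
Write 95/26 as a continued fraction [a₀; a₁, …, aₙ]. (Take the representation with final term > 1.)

[3; 1, 1, 1, 8]

95 = 3*26 + 17
26 = 1*17 + 9
17 = 1*9 + 8
9 = 1*8 + 1
8 = 8*1 + 0  (stop)
So 95/26 = [3; 1, 1, 1, 8].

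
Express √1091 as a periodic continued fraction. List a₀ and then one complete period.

[33; 33, 66]

a₀ = ⌊√1091⌋ = 33.
With m₀=0, d₀=1 and mₖ₊₁ = dₖaₖ − mₖ, dₖ₊₁ = (n − mₖ₊₁²)/dₖ, aₖ₊₁ = ⌊(a₀+mₖ₊₁)/dₖ₊₁⌋:
  k=1: m=33, d=2, a=33
  k=2: m=33, d=1, a=66
d=1 and a=2a₀=66 at k=2, so the next step gives (m, d) = (33, 2) again — its k=1 value — and the period has length 2.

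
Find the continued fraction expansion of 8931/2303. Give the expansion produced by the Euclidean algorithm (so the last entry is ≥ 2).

8931 = 3×2303 + 2022
2303 = 1×2022 + 281
2022 = 7×281 + 55
281 = 5×55 + 6
55 = 9×6 + 1
6 = 6×1 + 0  (stop)
So 8931/2303 = [3; 1, 7, 5, 9, 6].

[3; 1, 7, 5, 9, 6]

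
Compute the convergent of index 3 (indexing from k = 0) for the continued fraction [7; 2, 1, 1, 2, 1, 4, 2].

Using pₖ = aₖpₖ₋₁ + pₖ₋₂, qₖ = aₖqₖ₋₁ + qₖ₋₂ (with p₋₁=1, p₋₂=0, q₋₁=0, q₋₂=1):
  k=0: a=7, p=7, q=1
  k=1: a=2, p=15, q=2
  k=2: a=1, p=22, q=3
  k=3: a=1, p=37, q=5

37/5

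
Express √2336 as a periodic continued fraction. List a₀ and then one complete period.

a₀ = ⌊√2336⌋ = 48.
With m₀=0, d₀=1 and mₖ₊₁ = dₖaₖ − mₖ, dₖ₊₁ = (n − mₖ₊₁²)/dₖ, aₖ₊₁ = ⌊(a₀+mₖ₊₁)/dₖ₊₁⌋:
  k=1: m=48, d=32, a=3
  k=2: m=48, d=1, a=96
d=1 and a=2a₀=96 at k=2, so the next step gives (m, d) = (48, 32) again — its k=1 value — and the period has length 2.

[48; 3, 96]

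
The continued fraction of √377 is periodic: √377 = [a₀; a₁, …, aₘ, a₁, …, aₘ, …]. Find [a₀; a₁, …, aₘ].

a₀ = ⌊√377⌋ = 19.
With m₀=0, d₀=1 and mₖ₊₁ = dₖaₖ − mₖ, dₖ₊₁ = (n − mₖ₊₁²)/dₖ, aₖ₊₁ = ⌊(a₀+mₖ₊₁)/dₖ₊₁⌋:
  k=1: m=19, d=16, a=2
  k=2: m=13, d=13, a=2
  k=3: m=13, d=16, a=2
  k=4: m=19, d=1, a=38
d=1 and a=2a₀=38 at k=4, so the next step gives (m, d) = (19, 16) again — its k=1 value — and the period has length 4.

[19; 2, 2, 2, 38]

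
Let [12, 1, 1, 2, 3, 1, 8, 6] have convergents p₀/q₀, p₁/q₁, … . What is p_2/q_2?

Using pₖ = aₖpₖ₋₁ + pₖ₋₂, qₖ = aₖqₖ₋₁ + qₖ₋₂ (with p₋₁=1, p₋₂=0, q₋₁=0, q₋₂=1):
  k=0: a=12, p=12, q=1
  k=1: a=1, p=13, q=1
  k=2: a=1, p=25, q=2

25/2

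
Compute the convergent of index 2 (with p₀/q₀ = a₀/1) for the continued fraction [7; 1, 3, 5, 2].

Using pₖ = aₖpₖ₋₁ + pₖ₋₂, qₖ = aₖqₖ₋₁ + qₖ₋₂ (with p₋₁=1, p₋₂=0, q₋₁=0, q₋₂=1):
  k=0: a=7, p=7, q=1
  k=1: a=1, p=8, q=1
  k=2: a=3, p=31, q=4

31/4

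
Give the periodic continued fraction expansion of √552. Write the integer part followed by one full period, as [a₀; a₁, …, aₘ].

a₀ = ⌊√552⌋ = 23.
With m₀=0, d₀=1 and mₖ₊₁ = dₖaₖ − mₖ, dₖ₊₁ = (n − mₖ₊₁²)/dₖ, aₖ₊₁ = ⌊(a₀+mₖ₊₁)/dₖ₊₁⌋:
  k=1: m=23, d=23, a=2
  k=2: m=23, d=1, a=46
d=1 and a=2a₀=46 at k=2, so the next step gives (m, d) = (23, 23) again — its k=1 value — and the period has length 2.

[23; 2, 46]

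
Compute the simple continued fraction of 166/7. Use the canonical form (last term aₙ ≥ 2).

[23; 1, 2, 2]

166 = 23×7 + 5
7 = 1×5 + 2
5 = 2×2 + 1
2 = 2×1 + 0  (stop)
So 166/7 = [23; 1, 2, 2].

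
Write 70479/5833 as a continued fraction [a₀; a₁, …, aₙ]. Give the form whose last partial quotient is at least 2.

70479 = 12×5833 + 483
5833 = 12×483 + 37
483 = 13×37 + 2
37 = 18×2 + 1
2 = 2×1 + 0  (stop)
So 70479/5833 = [12; 12, 13, 18, 2].

[12; 12, 13, 18, 2]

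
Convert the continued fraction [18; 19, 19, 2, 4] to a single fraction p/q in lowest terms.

60187/3334

Fold from the inside: start with 4/1.
  2 + 1/4 = 9/4
  19 + 4/9 = 175/9
  19 + 9/175 = 3334/175
  18 + 175/3334 = 60187/3334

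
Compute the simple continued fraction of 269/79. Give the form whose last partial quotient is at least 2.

269 = 3×79 + 32
79 = 2×32 + 15
32 = 2×15 + 2
15 = 7×2 + 1
2 = 2×1 + 0  (stop)
So 269/79 = [3; 2, 2, 7, 2].

[3; 2, 2, 7, 2]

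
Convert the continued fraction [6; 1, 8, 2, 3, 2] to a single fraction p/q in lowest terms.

Fold from the inside: start with 2/1.
  3 + 1/2 = 7/2
  2 + 2/7 = 16/7
  8 + 7/16 = 135/16
  1 + 16/135 = 151/135
  6 + 135/151 = 1041/151

1041/151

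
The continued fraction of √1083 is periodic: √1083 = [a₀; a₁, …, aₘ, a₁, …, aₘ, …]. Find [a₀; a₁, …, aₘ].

a₀ = ⌊√1083⌋ = 32.
With m₀=0, d₀=1 and mₖ₊₁ = dₖaₖ − mₖ, dₖ₊₁ = (n − mₖ₊₁²)/dₖ, aₖ₊₁ = ⌊(a₀+mₖ₊₁)/dₖ₊₁⌋:
  k=1: m=32, d=59, a=1
  k=2: m=27, d=6, a=9
  k=3: m=27, d=59, a=1
  k=4: m=32, d=1, a=64
d=1 and a=2a₀=64 at k=4, so the next step gives (m, d) = (32, 59) again — its k=1 value — and the period has length 4.

[32; 1, 9, 1, 64]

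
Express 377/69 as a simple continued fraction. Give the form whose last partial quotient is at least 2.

[5; 2, 6, 2, 2]

377 = 5·69 + 32
69 = 2·32 + 5
32 = 6·5 + 2
5 = 2·2 + 1
2 = 2·1 + 0  (stop)
So 377/69 = [5; 2, 6, 2, 2].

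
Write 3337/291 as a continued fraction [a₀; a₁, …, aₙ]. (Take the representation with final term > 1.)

3337 = 11*291 + 136
291 = 2*136 + 19
136 = 7*19 + 3
19 = 6*3 + 1
3 = 3*1 + 0  (stop)
So 3337/291 = [11; 2, 7, 6, 3].

[11; 2, 7, 6, 3]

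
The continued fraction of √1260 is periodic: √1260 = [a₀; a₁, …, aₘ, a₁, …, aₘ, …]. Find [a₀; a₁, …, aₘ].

a₀ = ⌊√1260⌋ = 35.
With m₀=0, d₀=1 and mₖ₊₁ = dₖaₖ − mₖ, dₖ₊₁ = (n − mₖ₊₁²)/dₖ, aₖ₊₁ = ⌊(a₀+mₖ₊₁)/dₖ₊₁⌋:
  k=1: m=35, d=35, a=2
  k=2: m=35, d=1, a=70
d=1 and a=2a₀=70 at k=2, so the next step gives (m, d) = (35, 35) again — its k=1 value — and the period has length 2.

[35; 2, 70]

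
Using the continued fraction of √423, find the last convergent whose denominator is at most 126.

1995/97

√423 = [20; 1, 1, 3, 4, 3, 1, 1, 40, …] (period length 8).
Convergents:
  p_0/q_0 = 20/1
  p_1/q_1 = 21/1
  p_2/q_2 = 41/2
  p_3/q_3 = 144/7
  p_4/q_4 = 617/30
  p_5/q_5 = 1995/97
  p_6/q_6 = 2612/127
q_5 = 97 ≤ 126 < 127 = q_6, so the answer is 1995/97.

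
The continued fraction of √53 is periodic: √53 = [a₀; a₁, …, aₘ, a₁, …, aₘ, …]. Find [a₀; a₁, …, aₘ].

a₀ = ⌊√53⌋ = 7.

[7; 3, 1, 1, 3, 14]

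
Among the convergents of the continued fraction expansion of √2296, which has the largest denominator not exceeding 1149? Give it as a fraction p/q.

√2296 = [47; 1, 10, 1, 94, …] (period length 4).
Convergents:
  p_0/q_0 = 47/1
  p_1/q_1 = 48/1
  p_2/q_2 = 527/11
  p_3/q_3 = 575/12
  p_4/q_4 = 54577/1139
  p_5/q_5 = 55152/1151
q_4 = 1139 ≤ 1149 < 1151 = q_5, so the answer is 54577/1139.

54577/1139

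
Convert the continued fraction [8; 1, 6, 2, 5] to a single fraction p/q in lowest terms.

727/82

Fold from the inside: start with 5/1.
  2 + 1/5 = 11/5
  6 + 5/11 = 71/11
  1 + 11/71 = 82/71
  8 + 71/82 = 727/82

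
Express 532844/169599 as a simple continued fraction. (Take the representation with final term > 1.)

532844 = 3·169599 + 24047
169599 = 7·24047 + 1270
24047 = 18·1270 + 1187
1270 = 1·1187 + 83
1187 = 14·83 + 25
83 = 3·25 + 8
25 = 3·8 + 1
8 = 8·1 + 0  (stop)
So 532844/169599 = [3; 7, 18, 1, 14, 3, 3, 8].

[3; 7, 18, 1, 14, 3, 3, 8]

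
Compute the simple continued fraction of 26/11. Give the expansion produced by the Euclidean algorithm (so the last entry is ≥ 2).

[2; 2, 1, 3]

26 = 2*11 + 4
11 = 2*4 + 3
4 = 1*3 + 1
3 = 3*1 + 0  (stop)
So 26/11 = [2; 2, 1, 3].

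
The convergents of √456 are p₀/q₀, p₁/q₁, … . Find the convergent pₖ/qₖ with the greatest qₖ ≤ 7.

64/3

√456 = [21; 2, 1, 4, 1, 2, 42, …] (period length 6).
Convergents:
  p_0/q_0 = 21/1
  p_1/q_1 = 43/2
  p_2/q_2 = 64/3
  p_3/q_3 = 299/14
q_2 = 3 ≤ 7 < 14 = q_3, so the answer is 64/3.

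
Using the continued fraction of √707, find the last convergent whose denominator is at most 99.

√707 = [26; 1, 1, 2, 3, 2, 1, 1, 52, …] (period length 8).
Convergents:
  p_0/q_0 = 26/1
  p_1/q_1 = 27/1
  p_2/q_2 = 53/2
  p_3/q_3 = 133/5
  p_4/q_4 = 452/17
  p_5/q_5 = 1037/39
  p_6/q_6 = 1489/56
  p_7/q_7 = 2526/95
  p_8/q_8 = 132841/4996
q_7 = 95 ≤ 99 < 4996 = q_8, so the answer is 2526/95.

2526/95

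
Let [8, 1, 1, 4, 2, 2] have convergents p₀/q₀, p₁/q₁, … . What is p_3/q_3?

Using pₖ = aₖpₖ₋₁ + pₖ₋₂, qₖ = aₖqₖ₋₁ + qₖ₋₂ (with p₋₁=1, p₋₂=0, q₋₁=0, q₋₂=1):
  k=0: a=8, p=8, q=1
  k=1: a=1, p=9, q=1
  k=2: a=1, p=17, q=2
  k=3: a=4, p=77, q=9

77/9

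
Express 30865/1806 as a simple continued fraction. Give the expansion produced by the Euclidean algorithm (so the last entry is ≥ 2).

30865 = 17×1806 + 163
1806 = 11×163 + 13
163 = 12×13 + 7
13 = 1×7 + 6
7 = 1×6 + 1
6 = 6×1 + 0  (stop)
So 30865/1806 = [17; 11, 12, 1, 1, 6].

[17; 11, 12, 1, 1, 6]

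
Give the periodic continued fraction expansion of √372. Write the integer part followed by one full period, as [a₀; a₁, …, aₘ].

[19; 3, 2, 12, 2, 3, 38]

a₀ = ⌊√372⌋ = 19.
With m₀=0, d₀=1 and mₖ₊₁ = dₖaₖ − mₖ, dₖ₊₁ = (n − mₖ₊₁²)/dₖ, aₖ₊₁ = ⌊(a₀+mₖ₊₁)/dₖ₊₁⌋:
  k=1: m=19, d=11, a=3
  k=2: m=14, d=16, a=2
  k=3: m=18, d=3, a=12
  k=4: m=18, d=16, a=2
  k=5: m=14, d=11, a=3
  k=6: m=19, d=1, a=38
d=1 and a=2a₀=38 at k=6, so the next step gives (m, d) = (19, 11) again — its k=1 value — and the period has length 6.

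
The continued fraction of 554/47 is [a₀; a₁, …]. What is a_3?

554 = 11·47 + 37   →  a_0 = 11
47 = 1·37 + 10   →  a_1 = 1
37 = 3·10 + 7   →  a_2 = 3
10 = 1·7 + 3   →  a_3 = 1

1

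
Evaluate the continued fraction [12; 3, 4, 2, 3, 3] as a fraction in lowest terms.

Fold from the inside: start with 3/1.
  3 + 1/3 = 10/3
  2 + 3/10 = 23/10
  4 + 10/23 = 102/23
  3 + 23/102 = 329/102
  12 + 102/329 = 4050/329

4050/329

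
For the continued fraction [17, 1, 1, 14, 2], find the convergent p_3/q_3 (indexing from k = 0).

508/29

Using pₖ = aₖpₖ₋₁ + pₖ₋₂, qₖ = aₖqₖ₋₁ + qₖ₋₂ (with p₋₁=1, p₋₂=0, q₋₁=0, q₋₂=1):
  k=0: a=17, p=17, q=1
  k=1: a=1, p=18, q=1
  k=2: a=1, p=35, q=2
  k=3: a=14, p=508, q=29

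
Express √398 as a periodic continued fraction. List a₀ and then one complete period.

a₀ = ⌊√398⌋ = 19.
With m₀=0, d₀=1 and mₖ₊₁ = dₖaₖ − mₖ, dₖ₊₁ = (n − mₖ₊₁²)/dₖ, aₖ₊₁ = ⌊(a₀+mₖ₊₁)/dₖ₊₁⌋:
  k=1: m=19, d=37, a=1
  k=2: m=18, d=2, a=18
  k=3: m=18, d=37, a=1
  k=4: m=19, d=1, a=38
d=1 and a=2a₀=38 at k=4, so the next step gives (m, d) = (19, 37) again — its k=1 value — and the period has length 4.

[19; 1, 18, 1, 38]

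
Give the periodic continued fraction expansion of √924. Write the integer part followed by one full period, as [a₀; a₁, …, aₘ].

a₀ = ⌊√924⌋ = 30.
With m₀=0, d₀=1 and mₖ₊₁ = dₖaₖ − mₖ, dₖ₊₁ = (n − mₖ₊₁²)/dₖ, aₖ₊₁ = ⌊(a₀+mₖ₊₁)/dₖ₊₁⌋:
  k=1: m=30, d=24, a=2
  k=2: m=18, d=25, a=1
  k=3: m=7, d=35, a=1
  k=4: m=28, d=4, a=14
  k=5: m=28, d=35, a=1
  k=6: m=7, d=25, a=1
  k=7: m=18, d=24, a=2
  k=8: m=30, d=1, a=60
d=1 and a=2a₀=60 at k=8, so the next step gives (m, d) = (30, 24) again — its k=1 value — and the period has length 8.

[30; 2, 1, 1, 14, 1, 1, 2, 60]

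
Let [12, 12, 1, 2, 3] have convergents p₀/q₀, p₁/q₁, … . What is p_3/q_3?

Using pₖ = aₖpₖ₋₁ + pₖ₋₂, qₖ = aₖqₖ₋₁ + qₖ₋₂ (with p₋₁=1, p₋₂=0, q₋₁=0, q₋₂=1):
  k=0: a=12, p=12, q=1
  k=1: a=12, p=145, q=12
  k=2: a=1, p=157, q=13
  k=3: a=2, p=459, q=38

459/38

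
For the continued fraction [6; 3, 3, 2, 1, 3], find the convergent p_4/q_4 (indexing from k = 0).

208/33

Using pₖ = aₖpₖ₋₁ + pₖ₋₂, qₖ = aₖqₖ₋₁ + qₖ₋₂ (with p₋₁=1, p₋₂=0, q₋₁=0, q₋₂=1):
  k=0: a=6, p=6, q=1
  k=1: a=3, p=19, q=3
  k=2: a=3, p=63, q=10
  k=3: a=2, p=145, q=23
  k=4: a=1, p=208, q=33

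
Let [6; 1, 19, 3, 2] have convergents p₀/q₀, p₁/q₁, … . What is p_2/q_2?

Using pₖ = aₖpₖ₋₁ + pₖ₋₂, qₖ = aₖqₖ₋₁ + qₖ₋₂ (with p₋₁=1, p₋₂=0, q₋₁=0, q₋₂=1):
  k=0: a=6, p=6, q=1
  k=1: a=1, p=7, q=1
  k=2: a=19, p=139, q=20

139/20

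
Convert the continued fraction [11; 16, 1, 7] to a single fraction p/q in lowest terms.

1493/135

Fold from the inside: start with 7/1.
  1 + 1/7 = 8/7
  16 + 7/8 = 135/8
  11 + 8/135 = 1493/135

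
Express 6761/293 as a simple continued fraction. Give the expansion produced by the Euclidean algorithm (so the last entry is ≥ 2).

6761 = 23·293 + 22
293 = 13·22 + 7
22 = 3·7 + 1
7 = 7·1 + 0  (stop)
So 6761/293 = [23; 13, 3, 7].

[23; 13, 3, 7]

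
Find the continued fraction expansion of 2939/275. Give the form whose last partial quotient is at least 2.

[10; 1, 2, 5, 17]

2939 = 10*275 + 189
275 = 1*189 + 86
189 = 2*86 + 17
86 = 5*17 + 1
17 = 17*1 + 0  (stop)
So 2939/275 = [10; 1, 2, 5, 17].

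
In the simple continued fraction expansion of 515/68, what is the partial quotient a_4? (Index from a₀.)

1

515 = 7·68 + 39   →  a_0 = 7
68 = 1·39 + 29   →  a_1 = 1
39 = 1·29 + 10   →  a_2 = 1
29 = 2·10 + 9   →  a_3 = 2
10 = 1·9 + 1   →  a_4 = 1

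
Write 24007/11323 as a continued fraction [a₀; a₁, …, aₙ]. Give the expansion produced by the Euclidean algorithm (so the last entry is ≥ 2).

[2; 8, 3, 7, 1, 3, 3, 4]

24007 = 2*11323 + 1361
11323 = 8*1361 + 435
1361 = 3*435 + 56
435 = 7*56 + 43
56 = 1*43 + 13
43 = 3*13 + 4
13 = 3*4 + 1
4 = 4*1 + 0  (stop)
So 24007/11323 = [2; 8, 3, 7, 1, 3, 3, 4].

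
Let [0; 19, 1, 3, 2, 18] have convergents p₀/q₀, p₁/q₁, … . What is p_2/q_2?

Using pₖ = aₖpₖ₋₁ + pₖ₋₂, qₖ = aₖqₖ₋₁ + qₖ₋₂ (with p₋₁=1, p₋₂=0, q₋₁=0, q₋₂=1):
  k=0: a=0, p=0, q=1
  k=1: a=19, p=1, q=19
  k=2: a=1, p=1, q=20

1/20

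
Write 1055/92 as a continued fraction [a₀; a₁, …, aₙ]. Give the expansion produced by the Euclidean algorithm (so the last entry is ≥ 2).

1055 = 11×92 + 43
92 = 2×43 + 6
43 = 7×6 + 1
6 = 6×1 + 0  (stop)
So 1055/92 = [11; 2, 7, 6].

[11; 2, 7, 6]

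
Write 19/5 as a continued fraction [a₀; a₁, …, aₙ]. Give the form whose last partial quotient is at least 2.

[3; 1, 4]

19 = 3×5 + 4
5 = 1×4 + 1
4 = 4×1 + 0  (stop)
So 19/5 = [3; 1, 4].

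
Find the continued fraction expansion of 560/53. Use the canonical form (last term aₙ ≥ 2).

[10; 1, 1, 3, 3, 2]

560 = 10·53 + 30
53 = 1·30 + 23
30 = 1·23 + 7
23 = 3·7 + 2
7 = 3·2 + 1
2 = 2·1 + 0  (stop)
So 560/53 = [10; 1, 1, 3, 3, 2].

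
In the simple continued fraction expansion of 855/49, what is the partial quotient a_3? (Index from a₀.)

855 = 17·49 + 22   →  a_0 = 17
49 = 2·22 + 5   →  a_1 = 2
22 = 4·5 + 2   →  a_2 = 4
5 = 2·2 + 1   →  a_3 = 2

2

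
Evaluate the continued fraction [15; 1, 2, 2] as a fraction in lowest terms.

110/7

Using pₖ = aₖpₖ₋₁ + pₖ₋₂ and qₖ = aₖqₖ₋₁ + qₖ₋₂:
  k=0: a=15, p=15, q=1
  k=1: a=1, p=16, q=1
  k=2: a=2, p=47, q=3
  k=3: a=2, p=110, q=7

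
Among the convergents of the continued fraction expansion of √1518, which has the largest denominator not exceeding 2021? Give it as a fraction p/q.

77962/2001

√1518 = [38; 1, 24, 1, 76, …] (period length 4).
Convergents:
  p_0/q_0 = 38/1
  p_1/q_1 = 39/1
  p_2/q_2 = 974/25
  p_3/q_3 = 1013/26
  p_4/q_4 = 77962/2001
  p_5/q_5 = 78975/2027
q_4 = 2001 ≤ 2021 < 2027 = q_5, so the answer is 77962/2001.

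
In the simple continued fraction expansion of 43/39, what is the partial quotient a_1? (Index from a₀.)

43 = 1·39 + 4   →  a_0 = 1
39 = 9·4 + 3   →  a_1 = 9

9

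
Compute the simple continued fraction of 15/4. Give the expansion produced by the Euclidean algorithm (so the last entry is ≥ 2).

[3; 1, 3]

15 = 3·4 + 3
4 = 1·3 + 1
3 = 3·1 + 0  (stop)
So 15/4 = [3; 1, 3].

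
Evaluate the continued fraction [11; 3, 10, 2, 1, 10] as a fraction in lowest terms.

Fold from the inside: start with 10/1.
  1 + 1/10 = 11/10
  2 + 10/11 = 32/11
  10 + 11/32 = 331/32
  3 + 32/331 = 1025/331
  11 + 331/1025 = 11606/1025

11606/1025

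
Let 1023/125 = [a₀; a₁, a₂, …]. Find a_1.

1023 = 8·125 + 23   →  a_0 = 8
125 = 5·23 + 10   →  a_1 = 5

5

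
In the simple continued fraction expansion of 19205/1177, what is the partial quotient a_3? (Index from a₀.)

2

19205 = 16·1177 + 373   →  a_0 = 16
1177 = 3·373 + 58   →  a_1 = 3
373 = 6·58 + 25   →  a_2 = 6
58 = 2·25 + 8   →  a_3 = 2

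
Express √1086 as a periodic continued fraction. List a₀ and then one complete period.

[32; 1, 20, 1, 64]

a₀ = ⌊√1086⌋ = 32.
With m₀=0, d₀=1 and mₖ₊₁ = dₖaₖ − mₖ, dₖ₊₁ = (n − mₖ₊₁²)/dₖ, aₖ₊₁ = ⌊(a₀+mₖ₊₁)/dₖ₊₁⌋:
  k=1: m=32, d=62, a=1
  k=2: m=30, d=3, a=20
  k=3: m=30, d=62, a=1
  k=4: m=32, d=1, a=64
d=1 and a=2a₀=64 at k=4, so the next step gives (m, d) = (32, 62) again — its k=1 value — and the period has length 4.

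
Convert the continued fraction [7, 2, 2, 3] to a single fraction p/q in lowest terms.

126/17

Using pₖ = aₖpₖ₋₁ + pₖ₋₂ and qₖ = aₖqₖ₋₁ + qₖ₋₂:
  k=0: a=7, p=7, q=1
  k=1: a=2, p=15, q=2
  k=2: a=2, p=37, q=5
  k=3: a=3, p=126, q=17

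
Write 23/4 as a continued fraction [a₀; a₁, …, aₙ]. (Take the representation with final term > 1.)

23 = 5·4 + 3
4 = 1·3 + 1
3 = 3·1 + 0  (stop)
So 23/4 = [5; 1, 3].

[5; 1, 3]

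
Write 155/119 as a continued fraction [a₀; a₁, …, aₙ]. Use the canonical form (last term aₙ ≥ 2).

155 = 1·119 + 36
119 = 3·36 + 11
36 = 3·11 + 3
11 = 3·3 + 2
3 = 1·2 + 1
2 = 2·1 + 0  (stop)
So 155/119 = [1; 3, 3, 3, 1, 2].

[1; 3, 3, 3, 1, 2]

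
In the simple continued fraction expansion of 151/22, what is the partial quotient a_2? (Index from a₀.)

6

151 = 6·22 + 19   →  a_0 = 6
22 = 1·19 + 3   →  a_1 = 1
19 = 6·3 + 1   →  a_2 = 6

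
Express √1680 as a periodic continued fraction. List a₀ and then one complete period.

[40; 1, 80]

a₀ = ⌊√1680⌋ = 40.
With m₀=0, d₀=1 and mₖ₊₁ = dₖaₖ − mₖ, dₖ₊₁ = (n − mₖ₊₁²)/dₖ, aₖ₊₁ = ⌊(a₀+mₖ₊₁)/dₖ₊₁⌋:
  k=1: m=40, d=80, a=1
  k=2: m=40, d=1, a=80
d=1 and a=2a₀=80 at k=2, so the next step gives (m, d) = (40, 80) again — its k=1 value — and the period has length 2.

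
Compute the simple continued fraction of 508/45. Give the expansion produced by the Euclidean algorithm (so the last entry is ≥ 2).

508 = 11×45 + 13
45 = 3×13 + 6
13 = 2×6 + 1
6 = 6×1 + 0  (stop)
So 508/45 = [11; 3, 2, 6].

[11; 3, 2, 6]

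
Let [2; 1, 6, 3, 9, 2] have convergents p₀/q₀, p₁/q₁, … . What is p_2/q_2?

Using pₖ = aₖpₖ₋₁ + pₖ₋₂, qₖ = aₖqₖ₋₁ + qₖ₋₂ (with p₋₁=1, p₋₂=0, q₋₁=0, q₋₂=1):
  k=0: a=2, p=2, q=1
  k=1: a=1, p=3, q=1
  k=2: a=6, p=20, q=7

20/7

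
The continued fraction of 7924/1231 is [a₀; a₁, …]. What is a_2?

3

7924 = 6·1231 + 538   →  a_0 = 6
1231 = 2·538 + 155   →  a_1 = 2
538 = 3·155 + 73   →  a_2 = 3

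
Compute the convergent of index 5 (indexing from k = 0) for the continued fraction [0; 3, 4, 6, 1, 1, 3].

Using pₖ = aₖpₖ₋₁ + pₖ₋₂, qₖ = aₖqₖ₋₁ + qₖ₋₂ (with p₋₁=1, p₋₂=0, q₋₁=0, q₋₂=1):
  k=0: a=0, p=0, q=1
  k=1: a=3, p=1, q=3
  k=2: a=4, p=4, q=13
  k=3: a=6, p=25, q=81
  k=4: a=1, p=29, q=94
  k=5: a=1, p=54, q=175

54/175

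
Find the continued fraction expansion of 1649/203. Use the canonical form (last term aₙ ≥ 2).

1649 = 8×203 + 25
203 = 8×25 + 3
25 = 8×3 + 1
3 = 3×1 + 0  (stop)
So 1649/203 = [8; 8, 8, 3].

[8; 8, 8, 3]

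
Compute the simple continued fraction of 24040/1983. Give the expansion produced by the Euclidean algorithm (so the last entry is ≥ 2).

24040 = 12·1983 + 244
1983 = 8·244 + 31
244 = 7·31 + 27
31 = 1·27 + 4
27 = 6·4 + 3
4 = 1·3 + 1
3 = 3·1 + 0  (stop)
So 24040/1983 = [12; 8, 7, 1, 6, 1, 3].

[12; 8, 7, 1, 6, 1, 3]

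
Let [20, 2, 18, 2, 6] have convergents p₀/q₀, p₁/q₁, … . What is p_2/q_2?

758/37

Using pₖ = aₖpₖ₋₁ + pₖ₋₂, qₖ = aₖqₖ₋₁ + qₖ₋₂ (with p₋₁=1, p₋₂=0, q₋₁=0, q₋₂=1):
  k=0: a=20, p=20, q=1
  k=1: a=2, p=41, q=2
  k=2: a=18, p=758, q=37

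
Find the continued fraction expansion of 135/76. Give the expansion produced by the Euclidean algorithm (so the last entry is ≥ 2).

[1; 1, 3, 2, 8]

135 = 1*76 + 59
76 = 1*59 + 17
59 = 3*17 + 8
17 = 2*8 + 1
8 = 8*1 + 0  (stop)
So 135/76 = [1; 1, 3, 2, 8].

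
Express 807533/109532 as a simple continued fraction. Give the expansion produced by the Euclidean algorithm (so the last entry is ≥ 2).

[7; 2, 1, 2, 6, 14, 15, 10]

807533 = 7×109532 + 40809
109532 = 2×40809 + 27914
40809 = 1×27914 + 12895
27914 = 2×12895 + 2124
12895 = 6×2124 + 151
2124 = 14×151 + 10
151 = 15×10 + 1
10 = 10×1 + 0  (stop)
So 807533/109532 = [7; 2, 1, 2, 6, 14, 15, 10].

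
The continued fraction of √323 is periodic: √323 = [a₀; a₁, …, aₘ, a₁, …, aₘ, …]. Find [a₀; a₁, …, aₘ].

a₀ = ⌊√323⌋ = 17.
With m₀=0, d₀=1 and mₖ₊₁ = dₖaₖ − mₖ, dₖ₊₁ = (n − mₖ₊₁²)/dₖ, aₖ₊₁ = ⌊(a₀+mₖ₊₁)/dₖ₊₁⌋:
  k=1: m=17, d=34, a=1
  k=2: m=17, d=1, a=34
d=1 and a=2a₀=34 at k=2, so the next step gives (m, d) = (17, 34) again — its k=1 value — and the period has length 2.

[17; 1, 34]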